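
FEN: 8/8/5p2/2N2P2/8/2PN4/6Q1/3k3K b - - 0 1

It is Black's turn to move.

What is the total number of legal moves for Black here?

Black to move; king on d1.
In check: no.
Legal moves: none.
Count: 0.

0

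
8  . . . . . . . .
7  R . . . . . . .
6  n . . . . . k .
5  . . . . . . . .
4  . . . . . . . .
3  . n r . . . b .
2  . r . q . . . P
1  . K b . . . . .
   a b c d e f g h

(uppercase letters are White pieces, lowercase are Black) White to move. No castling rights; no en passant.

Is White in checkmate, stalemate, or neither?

White to move; white king on b1.
In check: yes, from the black rook on b2.
King squares — a1: attacked by Nb3; c1: attacked by Qd2; a2: attacked by Rb2; b2: attacked by Bc1; c2: attacked by Rb2.
Legal moves for White: none.
In check with no legal moves → checkmate.

checkmate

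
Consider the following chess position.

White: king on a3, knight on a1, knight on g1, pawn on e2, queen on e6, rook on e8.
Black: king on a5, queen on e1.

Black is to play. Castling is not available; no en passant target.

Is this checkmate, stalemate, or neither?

neither

Black to move; black king on a5.
In check: no.
Legal moves for Black: Kb5, Qh4, Qb4+, Qg3+, Qc3+, Qf2, Qxe2, Qd2, Qxg1, Qf1, Qd1, Qc1+, Qb1, Qxa1+.
Black has 14 legal moves and is not in check → neither.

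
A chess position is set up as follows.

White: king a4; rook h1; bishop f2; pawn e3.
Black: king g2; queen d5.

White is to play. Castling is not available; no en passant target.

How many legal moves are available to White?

21

White to move; king on a4.
In check: no.
Legal moves: Kb4, Ka3, Bh4, Bg3, Bg1, Be1, Rh8, Rh7, Rh6, Rh5, Rh4, Rh3, Rh2+, Rg1+, Rf1, Re1, Rd1, Rc1, Rb1, Ra1, e4.
Count: 21.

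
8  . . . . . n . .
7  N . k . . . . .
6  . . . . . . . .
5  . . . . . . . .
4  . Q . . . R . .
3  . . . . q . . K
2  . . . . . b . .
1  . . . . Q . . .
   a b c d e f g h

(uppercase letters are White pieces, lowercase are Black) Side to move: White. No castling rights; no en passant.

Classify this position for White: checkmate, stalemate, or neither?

neither

White to move; white king on h3.
In check: yes, from the black queen on e3.
Legal moves for White: Kg4, Kh2, Kg2, Rf3, Qxe3.
White is in check but has 5 legal moves → neither.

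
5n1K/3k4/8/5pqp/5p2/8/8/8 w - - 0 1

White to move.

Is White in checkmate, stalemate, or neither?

White to move; white king on h8.
In check: no.
King squares — g7: attacked by Qg5; h7: attacked by Nf8; g8: attacked by Qg5.
Legal moves for White: none.
Not in check and no legal moves → stalemate.

stalemate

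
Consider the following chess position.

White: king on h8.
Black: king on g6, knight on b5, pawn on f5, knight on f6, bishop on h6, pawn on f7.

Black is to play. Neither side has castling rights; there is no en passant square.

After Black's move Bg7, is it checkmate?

After Bg7: white king on h8; in check: yes, from the black bishop on g7.
King squares — g7: attacked by Kg6; h7: attacked by Nf6; g8: attacked by Nf6.
White has no legal moves → checkmate.

yes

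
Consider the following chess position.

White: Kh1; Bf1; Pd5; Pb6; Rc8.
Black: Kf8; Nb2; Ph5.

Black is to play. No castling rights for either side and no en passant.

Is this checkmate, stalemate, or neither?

neither

Black to move; black king on f8.
In check: yes, from the white rook on c8.
King squares — e7: available; f7: available; g7: available; e8: attacked by Rc8; g8: attacked by Rc8.
Legal moves for Black: Kg7, Kf7, Ke7.
Black is in check but has 3 legal moves → neither.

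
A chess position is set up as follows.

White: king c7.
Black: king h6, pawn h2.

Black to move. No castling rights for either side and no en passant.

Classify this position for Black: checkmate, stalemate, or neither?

neither

Black to move; black king on h6.
In check: no.
Legal moves for Black: Kh7, Kg7, Kg6, Kh5, Kg5, h1=Q, h1=R, h1=B, h1=N.
Black has 9 legal moves and is not in check → neither.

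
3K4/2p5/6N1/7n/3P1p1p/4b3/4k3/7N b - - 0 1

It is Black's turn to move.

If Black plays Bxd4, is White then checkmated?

no

After Bxd4: white king on d8; in check: no.
White is not in check, so this cannot be checkmate.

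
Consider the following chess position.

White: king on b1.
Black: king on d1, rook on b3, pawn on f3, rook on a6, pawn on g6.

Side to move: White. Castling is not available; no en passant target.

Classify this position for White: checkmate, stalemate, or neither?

White to move; white king on b1.
In check: yes, from the black rook on b3.
King squares — a1: attacked by Ra6; c1: attacked by Kd1; a2: attacked by Ra6; b2: attacked by Rb3; c2: attacked by Kd1.
Legal moves for White: none.
In check with no legal moves → checkmate.

checkmate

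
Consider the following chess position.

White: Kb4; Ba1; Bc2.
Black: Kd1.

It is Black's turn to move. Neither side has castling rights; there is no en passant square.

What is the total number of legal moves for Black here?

5

Black to move; king on d1.
In check: yes, from the white bishop on c2.
Legal moves: Ke2, Kd2, Kxc2, Ke1, Kc1.
Count: 5.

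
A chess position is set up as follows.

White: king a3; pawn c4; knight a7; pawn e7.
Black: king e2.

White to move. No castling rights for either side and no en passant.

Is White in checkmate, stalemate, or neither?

White to move; white king on a3.
In check: no.
Legal moves for White: Nc8, Nc6, Nb5, Kb4, Ka4, Kb3, Kb2, Ka2, e8=Q+, e8=R+, e8=B, e8=N, c5.
White has 13 legal moves and is not in check → neither.

neither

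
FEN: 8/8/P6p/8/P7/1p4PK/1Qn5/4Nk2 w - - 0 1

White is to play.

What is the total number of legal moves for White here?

White to move; king on h3.
In check: no.
Legal moves: Kh4, Kg4, Kh2, Qh8, Qg7, Qf6+, Qe5, Qd4, Qc3, Qxb3, Qa3, Qxc2, Qa2, Qc1, Qb1, Qa1, Nf3, Nd3, Ng2, Nxc2, a7, a5, g4.
Count: 23.

23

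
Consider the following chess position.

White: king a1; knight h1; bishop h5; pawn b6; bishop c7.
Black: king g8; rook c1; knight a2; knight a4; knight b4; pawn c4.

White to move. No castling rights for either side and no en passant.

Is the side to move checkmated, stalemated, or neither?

White to move; white king on a1.
In check: yes, from the black rook on c1.
King squares — b1: attacked by Rc1; a2: attacked by Nb4; b2: attacked by Na4.
Legal moves for White: none.
In check with no legal moves → checkmate.

checkmate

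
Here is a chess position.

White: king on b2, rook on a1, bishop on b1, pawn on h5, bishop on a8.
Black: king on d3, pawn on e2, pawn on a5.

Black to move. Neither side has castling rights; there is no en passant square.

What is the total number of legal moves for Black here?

Black to move; king on d3.
In check: yes, from the white bishop on b1.
Legal moves: Kd4, Kc4, Ke3, Kd2.
Count: 4.

4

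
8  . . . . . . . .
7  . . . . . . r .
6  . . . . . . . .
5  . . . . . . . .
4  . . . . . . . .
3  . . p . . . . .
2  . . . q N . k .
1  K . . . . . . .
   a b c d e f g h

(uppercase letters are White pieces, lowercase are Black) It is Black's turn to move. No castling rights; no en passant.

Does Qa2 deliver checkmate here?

After Qa2: white king on a1; in check: yes, from the black queen on a2.
White has 1 legal reply: Kxa2.
In check but a legal move exists → not checkmate.

no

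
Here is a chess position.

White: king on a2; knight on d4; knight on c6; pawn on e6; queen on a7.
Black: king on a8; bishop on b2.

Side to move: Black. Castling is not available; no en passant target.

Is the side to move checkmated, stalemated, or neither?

Black to move; black king on a8.
In check: yes, from the white queen on a7.
King squares — a7: attacked by Nc6; b7: attacked by Qa7; b8: attacked by Nc6.
Legal moves for Black: none.
In check with no legal moves → checkmate.

checkmate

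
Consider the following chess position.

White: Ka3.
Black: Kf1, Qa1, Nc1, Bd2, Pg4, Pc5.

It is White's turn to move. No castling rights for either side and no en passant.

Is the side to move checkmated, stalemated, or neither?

checkmate

White to move; white king on a3.
In check: yes, from the black queen on a1.
King squares — a2: attacked by Qa1; b2: attacked by Qa1; b3: attacked by Nc1; a4: attacked by Qa1; b4: attacked by Bd2.
Legal moves for White: none.
In check with no legal moves → checkmate.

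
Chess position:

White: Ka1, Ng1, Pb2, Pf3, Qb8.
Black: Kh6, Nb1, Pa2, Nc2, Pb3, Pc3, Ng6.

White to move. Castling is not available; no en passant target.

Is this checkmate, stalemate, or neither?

checkmate

White to move; white king on a1.
In check: yes, from the black knight on c2.
King squares — b1: attacked by Pa2; a2: attacked by Pb3; b2: own pawn.
Legal moves for White: none.
In check with no legal moves → checkmate.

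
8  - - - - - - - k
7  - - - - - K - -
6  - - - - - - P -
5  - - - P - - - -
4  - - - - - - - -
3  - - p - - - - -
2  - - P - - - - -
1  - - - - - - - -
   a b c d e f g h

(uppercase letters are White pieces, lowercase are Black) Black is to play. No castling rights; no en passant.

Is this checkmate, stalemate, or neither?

stalemate

Black to move; black king on h8.
In check: no.
King squares — g7: attacked by Kf7; h7: attacked by Pg6; g8: attacked by Kf7.
Legal moves for Black: none.
Not in check and no legal moves → stalemate.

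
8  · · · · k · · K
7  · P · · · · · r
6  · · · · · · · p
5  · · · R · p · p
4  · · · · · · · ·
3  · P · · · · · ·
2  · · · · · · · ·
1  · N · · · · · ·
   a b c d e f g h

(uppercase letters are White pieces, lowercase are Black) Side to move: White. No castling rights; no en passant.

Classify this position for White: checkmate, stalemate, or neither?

White to move; white king on h8.
In check: yes, from the black rook on h7.
King squares — g7: attacked by Rh7; h7: available; g8: available.
Legal moves for White: Kg8, Kxh7.
White is in check but has 2 legal moves → neither.

neither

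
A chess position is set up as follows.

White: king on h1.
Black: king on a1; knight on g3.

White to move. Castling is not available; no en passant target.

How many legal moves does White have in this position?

3

White to move; king on h1.
In check: yes, from the black knight on g3.
Legal moves: Kh2, Kg2, Kg1.
Count: 3.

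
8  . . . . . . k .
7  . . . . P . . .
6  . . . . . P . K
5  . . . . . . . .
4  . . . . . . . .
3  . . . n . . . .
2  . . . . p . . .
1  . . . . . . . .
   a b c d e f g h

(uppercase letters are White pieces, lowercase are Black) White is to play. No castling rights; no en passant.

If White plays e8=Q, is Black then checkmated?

yes

After e8=Q: black king on g8; in check: yes, from the white queen on e8.
King squares — f7: attacked by Qe8; g7: attacked by Pf6; h7: attacked by Kh6; f8: attacked by Qe8; h8: attacked by Qe8.
Black has no legal moves → checkmate.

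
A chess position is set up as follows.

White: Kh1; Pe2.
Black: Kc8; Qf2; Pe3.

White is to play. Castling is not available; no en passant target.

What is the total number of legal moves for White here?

White to move; king on h1.
In check: no.
Legal moves: none.
Count: 0.

0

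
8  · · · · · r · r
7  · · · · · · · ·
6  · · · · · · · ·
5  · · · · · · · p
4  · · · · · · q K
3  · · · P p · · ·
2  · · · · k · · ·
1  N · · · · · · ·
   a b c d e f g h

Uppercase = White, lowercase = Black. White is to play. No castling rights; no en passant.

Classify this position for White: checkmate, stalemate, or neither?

checkmate

White to move; white king on h4.
In check: yes, from the black queen on g4.
King squares — g3: attacked by Qg4; h3: attacked by Qg4; g4: attacked by Ph5; g5: attacked by Qg4; h5: attacked by Qg4.
Legal moves for White: none.
In check with no legal moves → checkmate.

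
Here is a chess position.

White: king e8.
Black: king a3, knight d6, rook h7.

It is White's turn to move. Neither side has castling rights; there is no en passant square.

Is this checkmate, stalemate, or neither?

White to move; white king on e8.
In check: yes, from the black knight on d6.
Legal moves for White: Kf8, Kd8.
White is in check but has 2 legal moves → neither.

neither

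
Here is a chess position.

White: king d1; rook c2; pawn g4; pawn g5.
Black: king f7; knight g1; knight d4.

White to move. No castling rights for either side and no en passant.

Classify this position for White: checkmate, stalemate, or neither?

White to move; white king on d1.
In check: no.
Legal moves for White: Rc8, Rc7+, Rc6, Rc5, Rc4, Rc3, Rh2, Rg2, Rf2+, Re2, Rd2, Rb2, Ra2, Rc1, Kd2, Ke1, Kc1, g6+.
White has 18 legal moves and is not in check → neither.

neither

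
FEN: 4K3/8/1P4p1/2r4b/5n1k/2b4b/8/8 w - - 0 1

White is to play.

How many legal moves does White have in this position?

White to move; king on e8.
In check: no.
Legal moves: Kf8, Kd8, Kf7, Ke7, b7.
Count: 5.

5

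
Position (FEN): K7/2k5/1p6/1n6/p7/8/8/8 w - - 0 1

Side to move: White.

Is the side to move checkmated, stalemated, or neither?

White to move; white king on a8.
In check: no.
King squares — a7: attacked by Nb5; b7: attacked by Kc7; b8: attacked by Kc7.
Legal moves for White: none.
Not in check and no legal moves → stalemate.

stalemate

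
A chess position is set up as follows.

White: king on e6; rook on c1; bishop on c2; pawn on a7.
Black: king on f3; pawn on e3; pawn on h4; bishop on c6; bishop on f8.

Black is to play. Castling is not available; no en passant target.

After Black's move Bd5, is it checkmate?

no

After Bd5: white king on e6; in check: yes, from the black bishop on d5.
White has 5 legal replies: Kd7, Kf6, Kf5, Ke5, Kxd5.
In check but a legal move exists → not checkmate.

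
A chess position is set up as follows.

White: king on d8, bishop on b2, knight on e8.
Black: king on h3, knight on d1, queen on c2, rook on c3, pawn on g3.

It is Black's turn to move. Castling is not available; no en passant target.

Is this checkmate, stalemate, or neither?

Black to move; black king on h3.
In check: no.
Legal moves for Black include: Kh4, Kg4, Kh2, Kg2, Rc8+, Rc7, Rc6, Rc5, Rc4, Rf3, Re3, Rd3+, Rb3, Ra3, Qh7, Qg6, Qf5, Qe4, ... (list truncated; more exist).
Black has legal moves and is not in check → neither.

neither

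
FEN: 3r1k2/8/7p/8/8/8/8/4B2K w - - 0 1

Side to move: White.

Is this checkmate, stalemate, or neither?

White to move; white king on h1.
In check: no.
Legal moves for White: Kh2, Kg2, Kg1, Ba5, Bh4, Bb4+, Bg3, Bc3, Bf2, Bd2.
White has 10 legal moves and is not in check → neither.

neither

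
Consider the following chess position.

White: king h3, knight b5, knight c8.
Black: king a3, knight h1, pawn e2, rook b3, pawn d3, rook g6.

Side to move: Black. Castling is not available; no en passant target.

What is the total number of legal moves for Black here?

Black to move; king on a3.
In check: yes, from the white knight on b5.
Legal moves: Kb4, Ka4, Kb2, Ka2, Rxb5.
Count: 5.

5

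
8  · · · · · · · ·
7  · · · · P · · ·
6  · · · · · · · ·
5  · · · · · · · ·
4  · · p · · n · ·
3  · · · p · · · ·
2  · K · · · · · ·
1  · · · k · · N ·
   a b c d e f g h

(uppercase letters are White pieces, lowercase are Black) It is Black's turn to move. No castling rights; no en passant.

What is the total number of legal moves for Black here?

11

Black to move; king on d1.
In check: no.
Legal moves: Ng6, Ne6, Nh5, Nd5, Nh3, Ng2, Ne2, Kd2, Ke1, c3+, d2.
Count: 11.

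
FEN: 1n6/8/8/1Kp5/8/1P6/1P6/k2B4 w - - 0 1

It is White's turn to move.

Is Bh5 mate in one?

After Bh5: black king on a1; in check: no.
Black is not in check, so this cannot be checkmate.

no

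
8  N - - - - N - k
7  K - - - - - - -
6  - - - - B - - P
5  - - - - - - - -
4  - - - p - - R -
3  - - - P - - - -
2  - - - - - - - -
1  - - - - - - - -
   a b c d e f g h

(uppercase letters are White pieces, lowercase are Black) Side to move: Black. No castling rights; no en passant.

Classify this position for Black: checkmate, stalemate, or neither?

stalemate

Black to move; black king on h8.
In check: no.
King squares — g7: attacked by Rg4; h7: attacked by Nf8; g8: attacked by Rg4.
Legal moves for Black: none.
Not in check and no legal moves → stalemate.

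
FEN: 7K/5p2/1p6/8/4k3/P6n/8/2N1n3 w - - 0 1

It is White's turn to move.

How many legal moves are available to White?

White to move; king on h8.
In check: no.
Legal moves: Kg8, Kh7, Kg7, Nd3, Nb3, Ne2, Na2, a4.
Count: 8.

8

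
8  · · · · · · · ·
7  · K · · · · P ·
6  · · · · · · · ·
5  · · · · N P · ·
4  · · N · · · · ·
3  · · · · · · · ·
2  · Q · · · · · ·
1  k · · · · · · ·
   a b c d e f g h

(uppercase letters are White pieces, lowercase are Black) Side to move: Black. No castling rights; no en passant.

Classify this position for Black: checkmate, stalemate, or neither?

Black to move; black king on a1.
In check: yes, from the white queen on b2.
King squares — b1: attacked by Qb2; a2: attacked by Qb2; b2: attacked by Nc4.
Legal moves for Black: none.
In check with no legal moves → checkmate.

checkmate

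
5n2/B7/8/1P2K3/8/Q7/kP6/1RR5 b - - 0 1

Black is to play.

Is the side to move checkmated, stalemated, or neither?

checkmate

Black to move; black king on a2.
In check: yes, from the white queen on a3.
King squares — a1: attacked by Rb1; b1: attacked by Rc1; b2: attacked by Rb1; a3: attacked by Pb2; b3: attacked by Qa3.
Legal moves for Black: none.
In check with no legal moves → checkmate.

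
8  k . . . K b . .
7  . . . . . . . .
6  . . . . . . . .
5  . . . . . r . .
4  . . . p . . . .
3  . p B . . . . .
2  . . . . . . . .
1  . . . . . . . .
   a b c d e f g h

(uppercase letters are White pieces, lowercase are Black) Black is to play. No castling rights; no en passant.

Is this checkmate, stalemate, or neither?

Black to move; black king on a8.
In check: no.
Legal moves for Black include: Bg7, Be7, Bh6, Bd6, Bc5, Bb4, Ba3, Kb8, Kb7, Ka7, Rf7, Rf6, Rh5, Rg5, Re5+, Rd5, Rc5, Rb5, ... (list truncated; more exist).
Black has legal moves and is not in check → neither.

neither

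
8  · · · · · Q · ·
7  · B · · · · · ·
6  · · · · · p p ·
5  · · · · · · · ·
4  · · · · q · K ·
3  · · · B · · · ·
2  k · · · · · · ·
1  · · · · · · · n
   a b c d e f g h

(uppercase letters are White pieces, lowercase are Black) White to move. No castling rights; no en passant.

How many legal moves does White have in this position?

3

White to move; king on g4.
In check: yes, from the black queen on e4.
Legal moves: Kh3, Bbxe4, Bdxe4.
Count: 3.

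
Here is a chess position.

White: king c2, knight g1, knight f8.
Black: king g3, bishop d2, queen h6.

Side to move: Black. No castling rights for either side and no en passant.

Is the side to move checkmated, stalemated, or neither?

Black to move; black king on g3.
In check: no.
Legal moves for Black include: Qh8, Qxf8, Qh7+, Qg7, Qg6+, Qf6, Qe6, Qd6, Qc6+, Qb6, Qa6, Qh5, Qg5, Qh4, Qf4, Qh3, Qe3, Qh2, ... (list truncated; more exist).
Black has legal moves and is not in check → neither.

neither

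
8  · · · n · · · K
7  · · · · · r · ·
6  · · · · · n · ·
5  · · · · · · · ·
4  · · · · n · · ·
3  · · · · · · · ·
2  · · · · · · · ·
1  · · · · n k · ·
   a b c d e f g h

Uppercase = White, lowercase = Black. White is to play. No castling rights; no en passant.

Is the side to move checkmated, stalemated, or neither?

stalemate

White to move; white king on h8.
In check: no.
King squares — g7: attacked by Rf7; h7: attacked by Nf6; g8: attacked by Nf6.
Legal moves for White: none.
Not in check and no legal moves → stalemate.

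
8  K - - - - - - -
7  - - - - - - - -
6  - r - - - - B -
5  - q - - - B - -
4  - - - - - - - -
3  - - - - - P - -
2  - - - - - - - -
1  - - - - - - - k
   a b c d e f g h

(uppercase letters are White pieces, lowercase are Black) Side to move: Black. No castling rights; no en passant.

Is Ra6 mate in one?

After Ra6: white king on a8; in check: yes, from the black rook on a6.
King squares — a7: attacked by Ra6; b7: attacked by Qb5; b8: attacked by Qb5.
White has no legal moves → checkmate.

yes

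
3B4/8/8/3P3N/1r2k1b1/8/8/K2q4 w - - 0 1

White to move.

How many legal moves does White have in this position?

1

White to move; king on a1.
In check: yes, from the black queen on d1.
Legal moves: Ka2.
Count: 1.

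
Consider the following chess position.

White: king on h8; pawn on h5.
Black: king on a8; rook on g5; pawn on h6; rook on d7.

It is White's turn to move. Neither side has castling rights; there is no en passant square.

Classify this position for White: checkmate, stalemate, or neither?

stalemate

White to move; white king on h8.
In check: no.
King squares — g7: attacked by Rg5; h7: attacked by Rd7; g8: attacked by Rg5.
Legal moves for White: none.
Not in check and no legal moves → stalemate.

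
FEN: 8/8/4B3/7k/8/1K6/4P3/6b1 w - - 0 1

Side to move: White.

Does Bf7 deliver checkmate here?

no

After Bf7: black king on h5; in check: yes, from the white bishop on f7.
Black has 4 legal replies: Kh6, Kg5, Kh4, Kg4.
In check but a legal move exists → not checkmate.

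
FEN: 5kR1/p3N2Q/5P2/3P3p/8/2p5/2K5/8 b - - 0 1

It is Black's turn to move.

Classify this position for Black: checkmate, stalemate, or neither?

Black to move; black king on f8.
In check: yes, from the white rook on g8.
King squares — e7: attacked by Pf6; f7: attacked by Qh7; g7: attacked by Pf6; e8: attacked by Rg8; g8: attacked by Ne7.
Legal moves for Black: none.
In check with no legal moves → checkmate.

checkmate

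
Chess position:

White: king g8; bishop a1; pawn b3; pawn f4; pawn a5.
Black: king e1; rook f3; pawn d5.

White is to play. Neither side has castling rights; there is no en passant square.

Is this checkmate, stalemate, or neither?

White to move; white king on g8.
In check: no.
Legal moves for White: Kh8, Kf8, Kh7, Kg7, Kf7, Bh8, Bg7, Bf6, Be5, Bd4, Bc3+, Bb2, a6, f5, b4.
White has 15 legal moves and is not in check → neither.

neither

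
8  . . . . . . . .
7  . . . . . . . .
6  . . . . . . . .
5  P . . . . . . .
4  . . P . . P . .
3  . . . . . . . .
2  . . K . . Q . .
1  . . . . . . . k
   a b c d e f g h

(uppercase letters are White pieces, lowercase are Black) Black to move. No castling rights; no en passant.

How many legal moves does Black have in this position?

Black to move; king on h1.
In check: no.
Legal moves: none.
Count: 0.

0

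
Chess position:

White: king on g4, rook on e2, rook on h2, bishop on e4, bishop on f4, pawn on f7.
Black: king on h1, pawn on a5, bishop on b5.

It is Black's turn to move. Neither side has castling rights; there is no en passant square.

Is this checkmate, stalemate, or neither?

neither

Black to move; black king on h1.
In check: yes, from the white rook on h2 and the white bishop on e4.
King squares — g1: available; g2: attacked by Re2; h2: attacked by Re2.
Legal moves for Black: Kg1.
Black is in check but has 1 legal move → neither.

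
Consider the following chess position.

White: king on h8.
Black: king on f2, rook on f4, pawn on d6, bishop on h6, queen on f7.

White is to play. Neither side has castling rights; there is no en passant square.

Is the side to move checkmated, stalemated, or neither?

White to move; white king on h8.
In check: no.
King squares — g7: attacked by Bh6; h7: attacked by Qf7; g8: attacked by Qf7.
Legal moves for White: none.
Not in check and no legal moves → stalemate.

stalemate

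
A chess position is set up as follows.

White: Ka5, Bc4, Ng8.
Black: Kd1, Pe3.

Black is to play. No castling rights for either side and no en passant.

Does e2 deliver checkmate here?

After e2: white king on a5; in check: no.
White is not in check, so this cannot be checkmate.

no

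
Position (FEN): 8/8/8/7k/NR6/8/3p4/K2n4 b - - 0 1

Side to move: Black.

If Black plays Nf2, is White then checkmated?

no

After Nf2: white king on a1; in check: no.
White is not in check, so this cannot be checkmate.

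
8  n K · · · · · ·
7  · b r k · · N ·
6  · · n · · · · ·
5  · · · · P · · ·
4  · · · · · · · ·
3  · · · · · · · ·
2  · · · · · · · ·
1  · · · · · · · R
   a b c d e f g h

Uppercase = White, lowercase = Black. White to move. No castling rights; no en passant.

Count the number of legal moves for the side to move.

White to move; king on b8.
In check: yes, from the black knight on c6.
Legal moves: none.
Count: 0.

0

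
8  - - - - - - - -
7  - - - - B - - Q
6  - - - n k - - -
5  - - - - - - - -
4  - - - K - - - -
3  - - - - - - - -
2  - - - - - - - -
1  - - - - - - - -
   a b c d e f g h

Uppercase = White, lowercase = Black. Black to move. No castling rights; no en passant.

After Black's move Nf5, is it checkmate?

no

After Nf5: white king on d4; in check: yes, from the black knight on f5.
White has 6 legal replies: Kc5, Ke4, Kc4, Kd3, Kc3, Qxf5+.
In check but a legal move exists → not checkmate.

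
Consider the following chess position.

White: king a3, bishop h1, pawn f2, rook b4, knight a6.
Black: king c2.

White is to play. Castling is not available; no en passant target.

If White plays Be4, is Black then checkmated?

After Be4: black king on c2; in check: yes, from the white bishop on e4.
Black has 4 legal replies: Kc3, Kd2, Kd1, Kc1.
In check but a legal move exists → not checkmate.

no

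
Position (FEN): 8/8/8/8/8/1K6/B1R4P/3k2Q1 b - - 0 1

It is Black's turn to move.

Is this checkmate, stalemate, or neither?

Black to move; black king on d1.
In check: yes, from the white queen on g1.
King squares — c1: attacked by Qg1; e1: attacked by Qg1; c2: attacked by Kb3; d2: attacked by Rc2; e2: attacked by Rc2.
Legal moves for Black: none.
In check with no legal moves → checkmate.

checkmate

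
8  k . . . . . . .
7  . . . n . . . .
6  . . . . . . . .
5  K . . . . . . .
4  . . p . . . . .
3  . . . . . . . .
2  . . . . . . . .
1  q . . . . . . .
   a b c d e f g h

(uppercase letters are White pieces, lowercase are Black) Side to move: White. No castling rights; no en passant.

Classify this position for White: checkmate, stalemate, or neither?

neither

White to move; white king on a5.
In check: yes, from the black queen on a1.
King squares — a4: attacked by Qa1; b4: available; b5: available; a6: attacked by Qa1; b6: attacked by Nd7.
Legal moves for White: Kb5, Kb4.
White is in check but has 2 legal moves → neither.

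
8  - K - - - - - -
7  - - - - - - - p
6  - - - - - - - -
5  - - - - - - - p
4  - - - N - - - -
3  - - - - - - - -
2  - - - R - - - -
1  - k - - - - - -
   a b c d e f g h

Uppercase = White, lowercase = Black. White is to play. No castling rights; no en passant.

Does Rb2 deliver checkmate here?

no

After Rb2: black king on b1; in check: yes, from the white rook on b2.
Black has 3 legal replies: Kxb2, Kc1, Ka1.
In check but a legal move exists → not checkmate.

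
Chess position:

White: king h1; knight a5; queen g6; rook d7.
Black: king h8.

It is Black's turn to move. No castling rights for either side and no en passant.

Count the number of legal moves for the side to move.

Black to move; king on h8.
In check: no.
Legal moves: none.
Count: 0.

0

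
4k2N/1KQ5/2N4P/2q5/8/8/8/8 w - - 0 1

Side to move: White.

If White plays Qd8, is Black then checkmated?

yes

After Qd8: black king on e8; in check: yes, from the white queen on d8.
King squares — d7: attacked by Qd8; e7: attacked by Nc6; f7: attacked by Nh8; d8: attacked by Nc6; f8: attacked by Qd8.
Black has no legal moves → checkmate.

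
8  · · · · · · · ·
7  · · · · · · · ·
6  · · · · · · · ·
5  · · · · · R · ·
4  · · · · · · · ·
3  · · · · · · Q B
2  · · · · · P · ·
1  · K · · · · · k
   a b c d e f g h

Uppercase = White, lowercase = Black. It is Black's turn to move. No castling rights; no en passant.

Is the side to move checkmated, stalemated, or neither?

Black to move; black king on h1.
In check: no.
King squares — g1: attacked by Qg3; g2: attacked by Qg3; h2: attacked by Qg3.
Legal moves for Black: none.
Not in check and no legal moves → stalemate.

stalemate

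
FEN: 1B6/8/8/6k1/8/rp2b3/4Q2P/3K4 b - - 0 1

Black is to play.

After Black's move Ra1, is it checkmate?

After Ra1: white king on d1; in check: yes, from the black rook on a1.
King squares — c1: attacked by Ra1; e1: attacked by Ra1; c2: attacked by Pb3; d2: attacked by Be3; e2: own queen.
White has no legal moves → checkmate.

yes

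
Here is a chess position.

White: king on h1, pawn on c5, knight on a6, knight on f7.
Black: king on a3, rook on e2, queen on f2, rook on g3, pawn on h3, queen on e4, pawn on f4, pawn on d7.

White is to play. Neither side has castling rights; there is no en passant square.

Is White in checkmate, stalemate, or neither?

checkmate

White to move; white king on h1.
In check: yes, from the black queen on e4.
King squares — g1: attacked by Qf2; g2: attacked by Qf2; h2: attacked by Qf2.
Legal moves for White: none.
In check with no legal moves → checkmate.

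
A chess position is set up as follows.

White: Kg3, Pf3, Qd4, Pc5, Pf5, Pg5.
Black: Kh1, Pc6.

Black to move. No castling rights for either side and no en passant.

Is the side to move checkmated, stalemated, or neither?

Black to move; black king on h1.
In check: no.
King squares — g1: attacked by Qd4; g2: attacked by Kg3; h2: attacked by Kg3.
Legal moves for Black: none.
Not in check and no legal moves → stalemate.

stalemate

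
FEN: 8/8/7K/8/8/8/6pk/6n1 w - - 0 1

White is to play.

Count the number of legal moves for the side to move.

5

White to move; king on h6.
In check: no.
Legal moves: Kh7, Kg7, Kg6, Kh5, Kg5.
Count: 5.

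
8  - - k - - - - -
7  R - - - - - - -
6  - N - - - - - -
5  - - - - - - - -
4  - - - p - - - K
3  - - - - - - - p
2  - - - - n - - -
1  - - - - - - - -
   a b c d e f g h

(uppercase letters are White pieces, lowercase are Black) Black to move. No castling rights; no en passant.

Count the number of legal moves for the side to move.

Black to move; king on c8.
In check: yes, from the white knight on b6.
Legal moves: Kd8, Kb8.
Count: 2.

2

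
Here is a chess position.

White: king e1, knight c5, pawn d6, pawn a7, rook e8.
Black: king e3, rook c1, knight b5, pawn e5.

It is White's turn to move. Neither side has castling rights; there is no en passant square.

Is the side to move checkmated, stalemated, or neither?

White to move; white king on e1.
In check: yes, from the black rook on c1.
King squares — d1: attacked by Rc1; f1: attacked by Rc1; d2: attacked by Ke3; e2: attacked by Ke3; f2: attacked by Ke3.
Legal moves for White: none.
In check with no legal moves → checkmate.

checkmate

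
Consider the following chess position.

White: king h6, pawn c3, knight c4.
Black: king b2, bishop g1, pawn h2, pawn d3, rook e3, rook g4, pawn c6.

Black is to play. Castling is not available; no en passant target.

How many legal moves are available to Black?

Black to move; king on b2.
In check: yes, from the white knight on c4.
Legal moves: Kxc3, Kb3, Kc2, Ka2, Kc1, Kb1, Ka1, Rxc4.
Count: 8.

8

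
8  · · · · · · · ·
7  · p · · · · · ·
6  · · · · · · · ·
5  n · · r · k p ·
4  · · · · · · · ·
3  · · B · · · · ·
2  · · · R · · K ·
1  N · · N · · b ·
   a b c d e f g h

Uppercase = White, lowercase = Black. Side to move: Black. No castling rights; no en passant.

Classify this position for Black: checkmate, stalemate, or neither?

neither

Black to move; black king on f5.
In check: no.
Legal moves for Black include: Kg6, Ke6, Kg4, Kf4, Ke4, Rd8, Rd7, Rd6, Re5, Rc5, Rb5, Rd4, Rd3, Rxd2+, Nc6, Nc4, Nb3, Ba7, ... (list truncated; more exist).
Black has legal moves and is not in check → neither.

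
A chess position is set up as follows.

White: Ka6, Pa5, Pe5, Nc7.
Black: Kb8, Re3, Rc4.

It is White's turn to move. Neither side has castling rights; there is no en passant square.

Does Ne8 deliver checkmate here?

After Ne8: black king on b8; in check: no.
Black is not in check, so this cannot be checkmate.

no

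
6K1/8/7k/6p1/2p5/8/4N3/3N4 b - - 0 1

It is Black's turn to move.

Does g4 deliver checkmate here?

After g4: white king on g8; in check: no.
White is not in check, so this cannot be checkmate.

no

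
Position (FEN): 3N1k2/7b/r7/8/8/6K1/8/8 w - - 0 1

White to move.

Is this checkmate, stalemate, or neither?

neither

White to move; white king on g3.
In check: no.
Legal moves for White: Nf7, Nb7, Ne6+, Nc6, Kh4, Kg4, Kf4, Kh3, Kf3, Kh2, Kg2, Kf2.
White has 12 legal moves and is not in check → neither.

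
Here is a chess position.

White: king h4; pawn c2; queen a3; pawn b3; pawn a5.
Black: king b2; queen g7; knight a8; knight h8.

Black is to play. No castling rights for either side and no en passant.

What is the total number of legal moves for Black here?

4

Black to move; king on b2.
In check: yes, from the white queen on a3.
Legal moves: Kc3, Kxa3, Kxc2, Kb1.
Count: 4.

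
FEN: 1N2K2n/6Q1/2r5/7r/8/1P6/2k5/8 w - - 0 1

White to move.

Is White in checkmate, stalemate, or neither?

neither

White to move; white king on e8.
In check: no.
Legal moves for White include: Kf8, Kd8, Ke7, Kd7, Nd7, Nxc6, Na6, Qxh8, Qg8, Qf8, Qh7+, Qf7, Qe7, Qd7, Qc7, Qb7, Qa7, Qh6, ... (list truncated; more exist).
White has legal moves and is not in check → neither.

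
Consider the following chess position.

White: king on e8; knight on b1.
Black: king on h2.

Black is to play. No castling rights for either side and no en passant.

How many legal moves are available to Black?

5

Black to move; king on h2.
In check: no.
Legal moves: Kh3, Kg3, Kg2, Kh1, Kg1.
Count: 5.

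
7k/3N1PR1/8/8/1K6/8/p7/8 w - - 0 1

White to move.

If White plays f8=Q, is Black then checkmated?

yes

After f8=Q: black king on h8; in check: yes, from the white queen on f8.
King squares — g7: attacked by Qf8; h7: attacked by Rg7; g8: attacked by Rg7.
Black has no legal moves → checkmate.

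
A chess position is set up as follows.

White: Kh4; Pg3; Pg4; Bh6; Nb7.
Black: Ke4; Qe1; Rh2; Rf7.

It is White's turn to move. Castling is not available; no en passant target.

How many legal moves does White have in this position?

White to move; king on h4.
In check: yes, from the black rook on h2.
Legal moves: Kg5.
Count: 1.

1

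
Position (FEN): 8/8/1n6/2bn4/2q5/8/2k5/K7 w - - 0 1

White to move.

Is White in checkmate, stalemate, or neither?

stalemate

White to move; white king on a1.
In check: no.
King squares — b1: attacked by Kc2; a2: attacked by Qc4; b2: attacked by Kc2.
Legal moves for White: none.
Not in check and no legal moves → stalemate.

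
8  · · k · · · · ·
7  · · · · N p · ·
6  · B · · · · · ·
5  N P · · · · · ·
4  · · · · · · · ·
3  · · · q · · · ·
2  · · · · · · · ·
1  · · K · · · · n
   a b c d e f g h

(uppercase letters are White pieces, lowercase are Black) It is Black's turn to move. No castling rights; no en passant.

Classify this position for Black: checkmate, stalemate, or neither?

Black to move; black king on c8.
In check: yes, from the white knight on e7.
King squares — b7: attacked by Na5; c7: attacked by Bb6; d7: available; b8: available; d8: attacked by Bb6.
Legal moves for Black: Kb8, Kd7.
Black is in check but has 2 legal moves → neither.

neither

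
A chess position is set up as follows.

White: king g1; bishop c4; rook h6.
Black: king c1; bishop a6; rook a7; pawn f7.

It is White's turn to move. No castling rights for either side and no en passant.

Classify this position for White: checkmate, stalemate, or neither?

neither

White to move; white king on g1.
In check: no.
Legal moves for White include: Rh8, Rh7, Rg6, Rf6, Re6, Rd6, Rc6, Rb6, Rxa6, Rh5, Rh4, Rh3, Rh2, Rh1, Bxf7, Be6, Bxa6, Bd5, ... (list truncated; more exist).
White has legal moves and is not in check → neither.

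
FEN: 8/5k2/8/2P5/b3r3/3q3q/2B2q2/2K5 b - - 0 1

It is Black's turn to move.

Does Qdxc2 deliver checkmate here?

yes

After Qdxc2: white king on c1; in check: yes, from the black queen on c2.
King squares — b1: attacked by Qc2; d1: attacked by Qc2; b2: attacked by Qc2; c2: attacked by Qf2; d2: attacked by Qc2.
White has no legal moves → checkmate.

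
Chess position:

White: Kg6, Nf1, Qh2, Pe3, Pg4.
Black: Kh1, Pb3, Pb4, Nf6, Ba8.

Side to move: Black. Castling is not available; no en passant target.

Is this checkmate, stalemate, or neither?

checkmate

Black to move; black king on h1.
In check: yes, from the white queen on h2.
King squares — g1: attacked by Qh2; g2: attacked by Qh2; h2: attacked by Nf1.
Legal moves for Black: none.
In check with no legal moves → checkmate.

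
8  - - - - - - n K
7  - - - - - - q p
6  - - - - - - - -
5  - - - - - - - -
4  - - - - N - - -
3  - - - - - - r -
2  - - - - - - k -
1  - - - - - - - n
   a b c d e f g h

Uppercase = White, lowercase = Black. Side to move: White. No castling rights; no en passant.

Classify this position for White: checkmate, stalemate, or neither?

checkmate

White to move; white king on h8.
In check: yes, from the black queen on g7.
King squares — g7: attacked by Rg3; h7: attacked by Qg7; g8: attacked by Qg7.
Legal moves for White: none.
In check with no legal moves → checkmate.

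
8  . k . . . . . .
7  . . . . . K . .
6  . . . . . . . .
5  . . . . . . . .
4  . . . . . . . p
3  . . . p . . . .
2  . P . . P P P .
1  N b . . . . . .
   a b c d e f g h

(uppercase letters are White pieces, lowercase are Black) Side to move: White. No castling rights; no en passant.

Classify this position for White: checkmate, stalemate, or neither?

White to move; white king on f7.
In check: no.
Legal moves for White include: Kg8, Kf8, Ke8, Kg7, Ke7, Kg6, Kf6, Ke6, Nb3, Nc2, exd3, g3, f3, e3, b3, g4, f4, e4, ... (list truncated; more exist).
White has legal moves and is not in check → neither.

neither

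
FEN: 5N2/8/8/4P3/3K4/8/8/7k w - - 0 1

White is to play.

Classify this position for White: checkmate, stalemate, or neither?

neither

White to move; white king on d4.
In check: no.
Legal moves for White: Nh7, Nd7, Ng6, Ne6, Kd5, Kc5, Ke4, Kc4, Ke3, Kd3, Kc3, e6.
White has 12 legal moves and is not in check → neither.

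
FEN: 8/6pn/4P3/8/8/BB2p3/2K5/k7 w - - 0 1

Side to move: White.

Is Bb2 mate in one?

After Bb2: black king on a1; in check: yes, from the white bishop on b2.
King squares — b1: attacked by Kc2; a2: attacked by Bb3; b2: attacked by Kc2.
Black has no legal moves → checkmate.

yes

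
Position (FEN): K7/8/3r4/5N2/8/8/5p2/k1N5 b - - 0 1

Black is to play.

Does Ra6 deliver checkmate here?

After Ra6: white king on a8; in check: yes, from the black rook on a6.
White has 2 legal replies: Kb8, Kb7.
In check but a legal move exists → not checkmate.

no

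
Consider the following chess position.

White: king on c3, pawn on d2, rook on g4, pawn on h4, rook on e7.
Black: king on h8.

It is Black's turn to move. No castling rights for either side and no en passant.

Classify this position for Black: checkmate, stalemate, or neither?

stalemate

Black to move; black king on h8.
In check: no.
King squares — g7: attacked by Rg4; h7: attacked by Re7; g8: attacked by Rg4.
Legal moves for Black: none.
Not in check and no legal moves → stalemate.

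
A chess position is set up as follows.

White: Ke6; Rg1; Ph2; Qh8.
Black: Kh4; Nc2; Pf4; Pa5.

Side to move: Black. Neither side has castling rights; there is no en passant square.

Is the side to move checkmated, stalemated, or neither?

Black to move; black king on h4.
In check: yes, from the white queen on h8.
King squares — g3: attacked by Rg1; h3: attacked by Qh8; g4: attacked by Rg1; g5: attacked by Rg1; h5: attacked by Qh8.
Legal moves for Black: none.
In check with no legal moves → checkmate.

checkmate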